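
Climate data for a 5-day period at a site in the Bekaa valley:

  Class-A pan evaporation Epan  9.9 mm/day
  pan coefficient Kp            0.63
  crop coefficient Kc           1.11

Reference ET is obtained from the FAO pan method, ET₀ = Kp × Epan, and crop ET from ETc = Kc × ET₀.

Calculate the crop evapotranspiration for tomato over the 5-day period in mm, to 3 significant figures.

ET₀ = 0.63 × 9.9 = 6.2370 mm/d
ETc = Kc × ET₀ = 1.11 × 6.2370 = 6.9231 mm/d
Over 5 days: 6.9231 × 5 = 34.616 mm

34.6 mm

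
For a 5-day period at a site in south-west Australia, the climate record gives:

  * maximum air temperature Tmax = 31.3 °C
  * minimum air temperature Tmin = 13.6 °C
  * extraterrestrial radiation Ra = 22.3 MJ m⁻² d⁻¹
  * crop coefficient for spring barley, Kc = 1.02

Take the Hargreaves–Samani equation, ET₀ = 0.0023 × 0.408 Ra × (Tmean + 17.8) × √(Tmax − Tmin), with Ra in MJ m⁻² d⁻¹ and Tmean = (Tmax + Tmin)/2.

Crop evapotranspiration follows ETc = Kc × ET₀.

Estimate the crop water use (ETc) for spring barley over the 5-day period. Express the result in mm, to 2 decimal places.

Tmean = (31.3 + 13.6)/2 = 22.45 °C
0.408 Ra = 0.408 × 22.3 = 9.0984 mm/d equivalent
ET₀ = 0.0023 × 9.0984 × (22.45 + 17.8) × √17.7 = 0.0023 × 9.0984 × 40.25 × 4.2071 = 3.5436 mm/d
ETc = Kc × ET₀ = 1.02 × 3.5436 = 3.6145 mm/d
Over 5 days: 3.6145 × 5 = 18.073 mm

18.07 mm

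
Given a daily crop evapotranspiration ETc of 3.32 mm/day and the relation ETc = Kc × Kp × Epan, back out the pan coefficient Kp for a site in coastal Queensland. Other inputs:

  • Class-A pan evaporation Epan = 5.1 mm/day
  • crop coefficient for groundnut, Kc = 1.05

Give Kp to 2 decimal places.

ETc = Kc × Kp × Epan  ⇒  Kp = ETc / (Kc × Epan)
Kp = 3.32 / (1.05 × 5.1) = 3.32 / 5.355 = 0.6200

0.62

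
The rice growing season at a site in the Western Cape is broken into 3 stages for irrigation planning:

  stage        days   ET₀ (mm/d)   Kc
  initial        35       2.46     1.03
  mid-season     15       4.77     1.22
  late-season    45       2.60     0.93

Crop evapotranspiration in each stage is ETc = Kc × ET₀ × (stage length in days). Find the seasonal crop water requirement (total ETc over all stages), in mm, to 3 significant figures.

285 mm

initial: 1.03 × 2.46 × 35 = 88.68 mm
mid-season: 1.22 × 4.77 × 15 = 87.29 mm
late-season: 0.93 × 2.60 × 45 = 108.81 mm
Seasonal total = 284.78 mm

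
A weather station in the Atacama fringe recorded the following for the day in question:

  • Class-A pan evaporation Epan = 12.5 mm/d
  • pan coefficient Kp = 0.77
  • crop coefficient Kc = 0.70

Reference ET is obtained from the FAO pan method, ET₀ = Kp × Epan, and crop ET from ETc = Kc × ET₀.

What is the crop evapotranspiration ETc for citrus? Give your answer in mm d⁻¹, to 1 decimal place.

ET₀ = 0.77 × 12.5 = 9.6250 mm/d
ETc = Kc × ET₀ = 0.70 × 9.6250 = 6.7375 mm/d

6.7 mm d⁻¹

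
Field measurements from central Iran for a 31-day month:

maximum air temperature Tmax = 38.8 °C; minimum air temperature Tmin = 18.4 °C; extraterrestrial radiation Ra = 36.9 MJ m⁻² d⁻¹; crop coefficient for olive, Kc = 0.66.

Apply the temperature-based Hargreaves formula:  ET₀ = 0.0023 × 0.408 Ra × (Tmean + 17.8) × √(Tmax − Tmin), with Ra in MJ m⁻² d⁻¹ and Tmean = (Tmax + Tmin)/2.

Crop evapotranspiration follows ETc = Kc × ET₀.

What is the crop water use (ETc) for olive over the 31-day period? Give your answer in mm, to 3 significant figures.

148 mm

Tmean = (38.8 + 18.4)/2 = 28.60 °C
0.408 Ra = 0.408 × 36.9 = 15.0552 mm/d equivalent
ET₀ = 0.0023 × 15.0552 × (28.60 + 17.8) × √20.4 = 0.0023 × 15.0552 × 46.40 × 4.5166 = 7.2568 mm/d
ETc = Kc × ET₀ = 0.66 × 7.2568 = 4.7895 mm/d
Over 31 days: 4.7895 × 31 = 148.475 mm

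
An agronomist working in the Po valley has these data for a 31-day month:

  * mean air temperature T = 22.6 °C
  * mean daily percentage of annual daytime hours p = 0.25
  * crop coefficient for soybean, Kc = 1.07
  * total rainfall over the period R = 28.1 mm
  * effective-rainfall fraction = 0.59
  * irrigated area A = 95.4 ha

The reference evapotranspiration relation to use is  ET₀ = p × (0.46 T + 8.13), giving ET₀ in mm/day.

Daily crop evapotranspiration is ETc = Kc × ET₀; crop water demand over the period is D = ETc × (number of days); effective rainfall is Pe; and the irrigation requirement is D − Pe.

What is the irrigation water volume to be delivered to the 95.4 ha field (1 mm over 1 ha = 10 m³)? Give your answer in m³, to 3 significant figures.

131000 m³

ET₀ = 0.25 × (0.46 × 22.6 + 8.13) = 0.25 × 18.526 = 4.6315 mm/d
ETc = Kc × ET₀ = 1.07 × 4.6315 = 4.9557 mm/d
Crop demand D = ETc × 31 d = 4.9557 × 31 = 153.627 mm
Pe = 0.59 × 28.1 = 16.579 mm
D − Pe = 153.627 − 16.579 = 137.048 mm
Volume = 137.048 mm × 95.4 ha × 10 = 130743.8 m³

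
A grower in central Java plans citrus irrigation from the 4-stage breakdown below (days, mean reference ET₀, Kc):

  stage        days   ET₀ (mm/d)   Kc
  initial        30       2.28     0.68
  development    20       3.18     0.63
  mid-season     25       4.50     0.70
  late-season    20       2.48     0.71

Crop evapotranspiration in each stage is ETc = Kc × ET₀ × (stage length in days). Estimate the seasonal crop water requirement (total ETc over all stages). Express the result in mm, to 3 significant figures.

initial: 0.68 × 2.28 × 30 = 46.51 mm
development: 0.63 × 3.18 × 20 = 40.07 mm
mid-season: 0.70 × 4.50 × 25 = 78.75 mm
late-season: 0.71 × 2.48 × 20 = 35.22 mm
Seasonal total = 200.55 mm

201 mm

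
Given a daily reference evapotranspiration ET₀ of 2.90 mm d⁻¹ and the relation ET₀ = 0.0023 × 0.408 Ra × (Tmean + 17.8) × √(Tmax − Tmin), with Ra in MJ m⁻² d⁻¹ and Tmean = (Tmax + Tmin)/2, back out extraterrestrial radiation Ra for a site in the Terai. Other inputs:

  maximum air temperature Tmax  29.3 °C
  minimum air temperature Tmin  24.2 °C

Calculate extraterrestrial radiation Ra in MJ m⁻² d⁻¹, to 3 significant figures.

Tmean = (29.3+24.2)/2 = 26.75 °C; ΔT = 5.1
Ra = ET₀ / [0.0023 × 0.408 × (Tmean+17.8) × √ΔT]
   = 2.90 / (0.0023 × 0.408 × 44.55 × 2.2583) = 30.717 MJ m⁻² d⁻¹

30.7 MJ m⁻² d⁻¹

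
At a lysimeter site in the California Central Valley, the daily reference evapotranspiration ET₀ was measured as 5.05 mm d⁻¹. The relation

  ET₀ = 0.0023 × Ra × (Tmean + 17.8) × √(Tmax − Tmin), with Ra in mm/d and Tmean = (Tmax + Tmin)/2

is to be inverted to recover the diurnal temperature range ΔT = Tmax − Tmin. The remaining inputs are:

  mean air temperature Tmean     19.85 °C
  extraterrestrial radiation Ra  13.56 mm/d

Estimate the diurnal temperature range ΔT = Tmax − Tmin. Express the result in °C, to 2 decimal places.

18.50 °C

√ΔT = ET₀ / [0.0023 × Ra × (Tmean+17.8)] = 5.05 / (0.0023 × 13.56 × 37.65) = 4.3007
ΔT = 4.3007² = 18.496 °C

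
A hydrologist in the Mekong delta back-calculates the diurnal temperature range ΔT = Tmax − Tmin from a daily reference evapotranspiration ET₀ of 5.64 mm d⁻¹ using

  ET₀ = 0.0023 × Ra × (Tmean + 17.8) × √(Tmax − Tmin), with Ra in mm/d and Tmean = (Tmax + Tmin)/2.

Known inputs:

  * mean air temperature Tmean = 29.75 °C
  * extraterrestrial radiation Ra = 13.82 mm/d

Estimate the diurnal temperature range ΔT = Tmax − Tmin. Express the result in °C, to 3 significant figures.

13.9 °C

√ΔT = ET₀ / [0.0023 × Ra × (Tmean+17.8)] = 5.64 / (0.0023 × 13.82 × 47.55) = 3.7316
ΔT = 3.7316² = 13.925 °C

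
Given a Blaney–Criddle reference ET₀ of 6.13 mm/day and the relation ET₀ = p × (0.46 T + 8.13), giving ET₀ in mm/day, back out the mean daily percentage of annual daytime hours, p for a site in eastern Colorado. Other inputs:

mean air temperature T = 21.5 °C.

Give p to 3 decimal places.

p = ET₀ / (0.46 T + 8.13) = 6.13 / (0.46 × 21.5 + 8.13) = 6.13 / 18.020 = 0.3402

0.340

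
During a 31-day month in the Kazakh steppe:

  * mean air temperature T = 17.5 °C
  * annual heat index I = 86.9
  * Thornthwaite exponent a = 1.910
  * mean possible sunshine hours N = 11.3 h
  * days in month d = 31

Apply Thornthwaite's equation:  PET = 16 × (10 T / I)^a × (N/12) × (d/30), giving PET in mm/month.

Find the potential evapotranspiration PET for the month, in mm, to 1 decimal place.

10T/I = 10 × 17.5 / 86.9 = 2.0138
(10T/I)^a = 2.0138^1.910 = 3.8078
Uncorrected PET = 16 × 3.8078 = 60.925 mm
Correction = (N/12)(d/30) = (11.3/12)(31/30) = 0.9731
PET = 60.925 × 0.9731 = 59.286 mm/month

59.3 mm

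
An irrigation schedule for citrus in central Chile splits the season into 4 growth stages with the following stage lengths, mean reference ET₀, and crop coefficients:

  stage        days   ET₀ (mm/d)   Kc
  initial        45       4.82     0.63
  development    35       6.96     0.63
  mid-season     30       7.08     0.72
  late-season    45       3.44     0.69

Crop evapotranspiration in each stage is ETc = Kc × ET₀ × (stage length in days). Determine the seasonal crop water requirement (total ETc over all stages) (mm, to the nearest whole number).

initial: 0.63 × 4.82 × 45 = 136.65 mm
development: 0.63 × 6.96 × 35 = 153.47 mm
mid-season: 0.72 × 7.08 × 30 = 152.93 mm
late-season: 0.69 × 3.44 × 45 = 106.81 mm
Seasonal total = 549.86 mm

550 mm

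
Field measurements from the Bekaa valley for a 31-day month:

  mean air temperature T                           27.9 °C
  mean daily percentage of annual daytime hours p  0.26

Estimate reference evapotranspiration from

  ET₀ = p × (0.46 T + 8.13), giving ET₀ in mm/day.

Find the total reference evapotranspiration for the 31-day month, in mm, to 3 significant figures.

169 mm

ET₀ = 0.26 × (0.46 × 27.9 + 8.13) = 0.26 × 20.964 = 5.4506 mm/d
Monthly total = 5.4506 × 31 = 168.969 mm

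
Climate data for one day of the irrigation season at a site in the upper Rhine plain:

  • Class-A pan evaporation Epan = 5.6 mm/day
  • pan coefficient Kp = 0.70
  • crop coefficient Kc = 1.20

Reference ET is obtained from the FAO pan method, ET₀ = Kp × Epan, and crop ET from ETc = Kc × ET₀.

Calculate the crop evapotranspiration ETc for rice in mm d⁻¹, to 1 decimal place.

4.7 mm d⁻¹

ET₀ = 0.70 × 5.6 = 3.9200 mm/d
ETc = Kc × ET₀ = 1.20 × 3.9200 = 4.7040 mm/d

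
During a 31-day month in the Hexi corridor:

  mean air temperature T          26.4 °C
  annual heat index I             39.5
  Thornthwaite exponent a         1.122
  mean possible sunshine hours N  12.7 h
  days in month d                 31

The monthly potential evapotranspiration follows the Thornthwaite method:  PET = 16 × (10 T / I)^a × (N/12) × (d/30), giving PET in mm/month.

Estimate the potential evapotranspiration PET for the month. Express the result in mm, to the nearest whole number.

10T/I = 10 × 26.4 / 39.5 = 6.6835
(10T/I)^a = 6.6835^1.122 = 8.4266
Uncorrected PET = 16 × 8.4266 = 134.826 mm
Correction = (N/12)(d/30) = (12.7/12)(31/30) = 1.0936
PET = 134.826 × 1.0936 = 147.446 mm/month

147 mm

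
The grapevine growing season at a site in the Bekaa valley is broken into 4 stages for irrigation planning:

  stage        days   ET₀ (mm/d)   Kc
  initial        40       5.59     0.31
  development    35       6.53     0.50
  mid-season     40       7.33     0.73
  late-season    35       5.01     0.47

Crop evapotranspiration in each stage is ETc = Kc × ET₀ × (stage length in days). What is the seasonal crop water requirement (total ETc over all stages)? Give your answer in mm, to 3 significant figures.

initial: 0.31 × 5.59 × 40 = 69.32 mm
development: 0.50 × 6.53 × 35 = 114.28 mm
mid-season: 0.73 × 7.33 × 40 = 214.04 mm
late-season: 0.47 × 5.01 × 35 = 82.41 mm
Seasonal total = 480.05 mm

480 mm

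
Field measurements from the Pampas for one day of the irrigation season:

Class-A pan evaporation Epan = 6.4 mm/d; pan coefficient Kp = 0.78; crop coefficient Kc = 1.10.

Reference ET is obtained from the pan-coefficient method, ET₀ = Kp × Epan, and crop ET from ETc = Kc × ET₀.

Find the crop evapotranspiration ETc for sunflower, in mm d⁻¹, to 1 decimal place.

ET₀ = 0.78 × 6.4 = 4.9920 mm/d
ETc = Kc × ET₀ = 1.10 × 4.9920 = 5.4912 mm/d

5.5 mm d⁻¹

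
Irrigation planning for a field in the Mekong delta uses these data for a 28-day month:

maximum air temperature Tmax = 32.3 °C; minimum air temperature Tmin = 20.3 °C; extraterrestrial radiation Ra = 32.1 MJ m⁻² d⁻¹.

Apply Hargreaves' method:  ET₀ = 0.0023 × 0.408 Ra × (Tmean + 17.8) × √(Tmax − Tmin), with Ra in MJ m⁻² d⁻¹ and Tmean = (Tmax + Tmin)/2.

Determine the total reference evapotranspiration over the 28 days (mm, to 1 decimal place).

Tmean = (32.3 + 20.3)/2 = 26.30 °C
0.408 Ra = 0.408 × 32.1 = 13.0968 mm/d equivalent
ET₀ = 0.0023 × 13.0968 × (26.30 + 17.8) × √12.0 = 0.0023 × 13.0968 × 44.10 × 3.4641 = 4.6017 mm/d
Over 28 days: 4.6017 × 28 = 128.848 mm

128.8 mm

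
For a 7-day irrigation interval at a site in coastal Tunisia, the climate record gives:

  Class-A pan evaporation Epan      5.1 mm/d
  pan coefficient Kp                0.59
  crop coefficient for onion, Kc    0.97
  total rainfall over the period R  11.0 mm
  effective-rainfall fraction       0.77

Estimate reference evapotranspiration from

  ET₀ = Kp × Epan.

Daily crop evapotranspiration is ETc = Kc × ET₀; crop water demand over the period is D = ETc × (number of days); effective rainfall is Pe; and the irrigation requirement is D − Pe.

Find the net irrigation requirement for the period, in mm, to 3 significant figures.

ET₀ = 0.59 × 5.1 = 3.0090 mm/d
ETc = Kc × ET₀ = 0.97 × 3.0090 = 2.9187 mm/d
Crop demand D = ETc × 7 d = 2.9187 × 7 = 20.431 mm
Pe = 0.77 × 11.0 = 8.470 mm
D − Pe = 20.431 − 8.470 = 11.961 mm

12.0 mm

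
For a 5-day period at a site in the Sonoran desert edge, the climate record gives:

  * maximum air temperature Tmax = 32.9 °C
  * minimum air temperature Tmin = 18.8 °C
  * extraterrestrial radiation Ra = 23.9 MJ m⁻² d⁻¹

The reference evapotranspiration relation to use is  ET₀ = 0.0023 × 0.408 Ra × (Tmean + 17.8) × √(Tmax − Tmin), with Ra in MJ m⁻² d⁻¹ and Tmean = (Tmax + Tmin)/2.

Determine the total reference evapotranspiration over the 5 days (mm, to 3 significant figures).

18.4 mm

Tmean = (32.9 + 18.8)/2 = 25.85 °C
0.408 Ra = 0.408 × 23.9 = 9.7512 mm/d equivalent
ET₀ = 0.0023 × 9.7512 × (25.85 + 17.8) × √14.1 = 0.0023 × 9.7512 × 43.65 × 3.7550 = 3.6760 mm/d
Over 5 days: 3.6760 × 5 = 18.380 mm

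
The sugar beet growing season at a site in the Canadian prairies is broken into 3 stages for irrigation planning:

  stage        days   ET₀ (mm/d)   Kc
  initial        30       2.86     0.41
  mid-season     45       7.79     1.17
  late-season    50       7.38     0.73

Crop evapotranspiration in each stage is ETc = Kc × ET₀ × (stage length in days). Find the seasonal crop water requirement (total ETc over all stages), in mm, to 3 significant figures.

initial: 0.41 × 2.86 × 30 = 35.18 mm
mid-season: 1.17 × 7.79 × 45 = 410.14 mm
late-season: 0.73 × 7.38 × 50 = 269.37 mm
Seasonal total = 714.69 mm

715 mm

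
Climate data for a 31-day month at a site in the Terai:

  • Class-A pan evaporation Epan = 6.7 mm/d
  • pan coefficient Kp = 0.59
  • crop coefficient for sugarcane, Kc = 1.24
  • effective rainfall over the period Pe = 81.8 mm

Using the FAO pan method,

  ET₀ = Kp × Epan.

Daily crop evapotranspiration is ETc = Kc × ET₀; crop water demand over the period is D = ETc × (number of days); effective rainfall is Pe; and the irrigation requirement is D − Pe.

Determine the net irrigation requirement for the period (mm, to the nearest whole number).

ET₀ = 0.59 × 6.7 = 3.9530 mm/d
ETc = Kc × ET₀ = 1.24 × 3.9530 = 4.9017 mm/d
Crop demand D = ETc × 31 d = 4.9017 × 31 = 151.953 mm
D − Pe = 151.953 − 81.8 = 70.153 mm

70 mm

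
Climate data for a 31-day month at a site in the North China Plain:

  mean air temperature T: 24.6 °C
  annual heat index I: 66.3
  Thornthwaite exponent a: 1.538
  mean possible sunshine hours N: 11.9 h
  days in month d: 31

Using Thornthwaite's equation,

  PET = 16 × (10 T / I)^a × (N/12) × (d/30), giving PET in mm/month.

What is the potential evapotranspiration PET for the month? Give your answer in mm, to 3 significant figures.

10T/I = 10 × 24.6 / 66.3 = 3.7104
(10T/I)^a = 3.7104^1.538 = 7.5122
Uncorrected PET = 16 × 7.5122 = 120.195 mm
Correction = (N/12)(d/30) = (11.9/12)(31/30) = 1.0247
PET = 120.195 × 1.0247 = 123.164 mm/month

123 mm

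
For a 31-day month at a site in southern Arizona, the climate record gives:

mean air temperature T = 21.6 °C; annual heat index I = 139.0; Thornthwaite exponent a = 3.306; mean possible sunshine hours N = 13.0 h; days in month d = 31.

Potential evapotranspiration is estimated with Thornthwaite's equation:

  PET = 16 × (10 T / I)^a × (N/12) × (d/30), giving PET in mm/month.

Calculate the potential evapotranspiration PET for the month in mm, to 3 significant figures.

76.9 mm

10T/I = 10 × 21.6 / 139.0 = 1.5540
(10T/I)^a = 1.5540^3.306 = 4.2947
Uncorrected PET = 16 × 4.2947 = 68.715 mm
Correction = (N/12)(d/30) = (13.0/12)(31/30) = 1.1194
PET = 68.715 × 1.1194 = 76.920 mm/month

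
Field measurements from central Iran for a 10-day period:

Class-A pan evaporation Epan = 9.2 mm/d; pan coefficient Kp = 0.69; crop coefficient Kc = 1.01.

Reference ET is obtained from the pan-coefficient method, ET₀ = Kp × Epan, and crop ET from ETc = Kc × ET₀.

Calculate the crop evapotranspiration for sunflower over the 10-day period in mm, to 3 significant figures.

64.1 mm

ET₀ = 0.69 × 9.2 = 6.3480 mm/d
ETc = Kc × ET₀ = 1.01 × 6.3480 = 6.4115 mm/d
Over 10 days: 6.4115 × 10 = 64.115 mm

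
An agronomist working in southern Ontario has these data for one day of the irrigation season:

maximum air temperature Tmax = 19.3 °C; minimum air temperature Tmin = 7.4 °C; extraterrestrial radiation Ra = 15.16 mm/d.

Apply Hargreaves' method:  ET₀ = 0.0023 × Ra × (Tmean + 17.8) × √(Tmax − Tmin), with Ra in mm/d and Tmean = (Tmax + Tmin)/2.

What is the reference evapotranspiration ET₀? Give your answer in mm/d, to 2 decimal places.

Tmean = (19.3 + 7.4)/2 = 13.35 °C
ET₀ = 0.0023 × 15.16 × (13.35 + 17.8) × √11.9 = 0.0023 × 15.16 × 31.15 × 3.4496 = 3.7467 mm/d

3.75 mm/d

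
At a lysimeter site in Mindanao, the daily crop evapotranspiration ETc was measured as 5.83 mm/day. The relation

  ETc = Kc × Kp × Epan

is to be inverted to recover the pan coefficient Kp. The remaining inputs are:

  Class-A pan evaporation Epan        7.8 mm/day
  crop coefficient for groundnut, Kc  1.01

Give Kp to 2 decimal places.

0.74

ETc = Kc × Kp × Epan  ⇒  Kp = ETc / (Kc × Epan)
Kp = 5.83 / (1.01 × 7.8) = 5.83 / 7.878 = 0.7400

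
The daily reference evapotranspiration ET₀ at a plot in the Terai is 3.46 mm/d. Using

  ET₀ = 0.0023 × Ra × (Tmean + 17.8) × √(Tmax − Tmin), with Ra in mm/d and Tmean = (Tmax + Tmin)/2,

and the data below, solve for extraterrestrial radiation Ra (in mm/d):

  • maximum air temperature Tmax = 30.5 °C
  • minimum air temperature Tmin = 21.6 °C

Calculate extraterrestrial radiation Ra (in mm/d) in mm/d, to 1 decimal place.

Tmean = 26.05 °C; √ΔT = 2.9833
Ra = ET₀ / [0.0023 × (Tmean+17.8) × √ΔT] = 3.46 / (0.0023 × 43.85 × 2.9833) = 11.500 mm/d

11.5 mm/d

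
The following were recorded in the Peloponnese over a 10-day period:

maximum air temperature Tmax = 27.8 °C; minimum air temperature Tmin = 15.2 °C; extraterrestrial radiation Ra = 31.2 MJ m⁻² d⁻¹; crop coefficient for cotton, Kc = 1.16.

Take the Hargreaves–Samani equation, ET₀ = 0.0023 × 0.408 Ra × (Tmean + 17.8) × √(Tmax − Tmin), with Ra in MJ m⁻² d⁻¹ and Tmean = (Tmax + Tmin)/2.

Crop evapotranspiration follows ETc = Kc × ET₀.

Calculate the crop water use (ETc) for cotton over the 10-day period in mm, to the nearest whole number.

47 mm

Tmean = (27.8 + 15.2)/2 = 21.50 °C
0.408 Ra = 0.408 × 31.2 = 12.7296 mm/d equivalent
ET₀ = 0.0023 × 12.7296 × (21.50 + 17.8) × √12.6 = 0.0023 × 12.7296 × 39.30 × 3.5496 = 4.0843 mm/d
ETc = Kc × ET₀ = 1.16 × 4.0843 = 4.7378 mm/d
Over 10 days: 4.7378 × 10 = 47.378 mm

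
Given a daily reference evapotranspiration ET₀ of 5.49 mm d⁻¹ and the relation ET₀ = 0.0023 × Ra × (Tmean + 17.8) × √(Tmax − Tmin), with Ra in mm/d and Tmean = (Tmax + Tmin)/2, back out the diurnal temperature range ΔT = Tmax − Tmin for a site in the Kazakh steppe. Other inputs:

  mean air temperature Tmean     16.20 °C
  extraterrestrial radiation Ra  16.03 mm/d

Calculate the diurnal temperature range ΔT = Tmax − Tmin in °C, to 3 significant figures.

19.2 °C

√ΔT = ET₀ / [0.0023 × Ra × (Tmean+17.8)] = 5.49 / (0.0023 × 16.03 × 34.00) = 4.3796
ΔT = 4.3796² = 19.181 °C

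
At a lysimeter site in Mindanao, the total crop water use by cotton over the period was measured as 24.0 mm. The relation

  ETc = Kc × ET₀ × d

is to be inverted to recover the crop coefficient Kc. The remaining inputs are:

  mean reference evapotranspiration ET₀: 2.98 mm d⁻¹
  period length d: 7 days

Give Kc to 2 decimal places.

1.15

ETc = Kc × ET₀ × d  ⇒  Kc = ETc / (ET₀ × d)
Kc = 24.0 / (2.98 × 7) = 24.0 / 20.86 = 1.1505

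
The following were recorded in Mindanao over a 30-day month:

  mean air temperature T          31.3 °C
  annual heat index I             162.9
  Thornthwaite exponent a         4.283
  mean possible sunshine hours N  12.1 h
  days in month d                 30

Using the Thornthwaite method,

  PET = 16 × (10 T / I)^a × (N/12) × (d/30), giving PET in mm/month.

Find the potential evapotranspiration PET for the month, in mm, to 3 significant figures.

265 mm

10T/I = 10 × 31.3 / 162.9 = 1.9214
(10T/I)^a = 1.9214^4.283 = 16.3959
Uncorrected PET = 16 × 16.3959 = 262.334 mm
Correction = (N/12)(d/30) = (12.1/12)(30/30) = 1.0083
PET = 262.334 × 1.0083 = 264.511 mm/month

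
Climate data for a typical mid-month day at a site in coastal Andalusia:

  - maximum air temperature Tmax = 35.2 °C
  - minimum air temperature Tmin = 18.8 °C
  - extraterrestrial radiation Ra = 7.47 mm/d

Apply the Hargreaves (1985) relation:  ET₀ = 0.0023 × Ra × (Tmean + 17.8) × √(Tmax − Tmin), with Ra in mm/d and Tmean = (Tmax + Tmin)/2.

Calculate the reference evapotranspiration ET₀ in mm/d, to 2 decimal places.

Tmean = (35.2 + 18.8)/2 = 27.00 °C
ET₀ = 0.0023 × 7.47 × (27.00 + 17.8) × √16.4 = 0.0023 × 7.47 × 44.80 × 4.0497 = 3.1171 mm/d

3.12 mm/d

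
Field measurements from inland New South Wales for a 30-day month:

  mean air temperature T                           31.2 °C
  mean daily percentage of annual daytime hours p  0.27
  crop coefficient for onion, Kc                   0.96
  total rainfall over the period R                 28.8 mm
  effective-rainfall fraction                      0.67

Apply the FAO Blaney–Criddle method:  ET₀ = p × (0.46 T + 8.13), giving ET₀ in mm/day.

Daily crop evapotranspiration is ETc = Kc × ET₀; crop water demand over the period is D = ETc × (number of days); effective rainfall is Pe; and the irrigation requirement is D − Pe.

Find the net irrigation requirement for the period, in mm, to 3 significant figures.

ET₀ = 0.27 × (0.46 × 31.2 + 8.13) = 0.27 × 22.482 = 6.0701 mm/d
ETc = Kc × ET₀ = 0.96 × 6.0701 = 5.8273 mm/d
Crop demand D = ETc × 30 d = 5.8273 × 30 = 174.819 mm
Pe = 0.67 × 28.8 = 19.296 mm
D − Pe = 174.819 − 19.296 = 155.523 mm

156 mm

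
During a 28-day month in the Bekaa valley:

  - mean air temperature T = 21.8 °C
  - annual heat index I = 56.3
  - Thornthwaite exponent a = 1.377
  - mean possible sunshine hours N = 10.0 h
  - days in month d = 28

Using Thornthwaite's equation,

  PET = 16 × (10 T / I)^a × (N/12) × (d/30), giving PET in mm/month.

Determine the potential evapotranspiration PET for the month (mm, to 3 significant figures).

10T/I = 10 × 21.8 / 56.3 = 3.8721
(10T/I)^a = 3.8721^1.377 = 6.4506
Uncorrected PET = 16 × 6.4506 = 103.210 mm
Correction = (N/12)(d/30) = (10.0/12)(28/30) = 0.7778
PET = 103.210 × 0.7778 = 80.277 mm/month

80.3 mm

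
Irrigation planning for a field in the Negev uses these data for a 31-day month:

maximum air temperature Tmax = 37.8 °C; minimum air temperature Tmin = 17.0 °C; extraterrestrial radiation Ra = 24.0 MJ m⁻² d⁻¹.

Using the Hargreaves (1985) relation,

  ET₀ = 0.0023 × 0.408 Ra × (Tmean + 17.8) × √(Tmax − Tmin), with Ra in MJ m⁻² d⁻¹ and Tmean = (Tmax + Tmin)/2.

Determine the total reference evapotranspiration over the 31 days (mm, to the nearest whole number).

144 mm

Tmean = (37.8 + 17.0)/2 = 27.40 °C
0.408 Ra = 0.408 × 24.0 = 9.7920 mm/d equivalent
ET₀ = 0.0023 × 9.7920 × (27.40 + 17.8) × √20.8 = 0.0023 × 9.7920 × 45.20 × 4.5607 = 4.6427 mm/d
Over 31 days: 4.6427 × 31 = 143.924 mm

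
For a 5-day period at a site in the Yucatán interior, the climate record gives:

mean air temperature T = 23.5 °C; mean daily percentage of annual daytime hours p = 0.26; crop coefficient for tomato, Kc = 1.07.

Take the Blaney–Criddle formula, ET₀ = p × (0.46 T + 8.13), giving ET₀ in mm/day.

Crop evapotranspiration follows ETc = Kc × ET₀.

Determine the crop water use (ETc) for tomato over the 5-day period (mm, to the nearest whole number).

26 mm

ET₀ = 0.26 × (0.46 × 23.5 + 8.13) = 0.26 × 18.940 = 4.9244 mm/d
ETc = Kc × ET₀ = 1.07 × 4.9244 = 5.2691 mm/d
Over 5 days: 5.2691 × 5 = 26.346 mm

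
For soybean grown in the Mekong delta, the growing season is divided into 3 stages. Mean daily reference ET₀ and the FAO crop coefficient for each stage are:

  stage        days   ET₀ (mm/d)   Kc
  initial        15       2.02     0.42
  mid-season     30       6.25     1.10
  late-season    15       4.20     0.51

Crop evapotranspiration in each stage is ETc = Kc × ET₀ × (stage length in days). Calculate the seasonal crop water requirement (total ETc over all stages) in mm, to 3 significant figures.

251 mm

initial: 0.42 × 2.02 × 15 = 12.73 mm
mid-season: 1.10 × 6.25 × 30 = 206.25 mm
late-season: 0.51 × 4.20 × 15 = 32.13 mm
Seasonal total = 251.11 mm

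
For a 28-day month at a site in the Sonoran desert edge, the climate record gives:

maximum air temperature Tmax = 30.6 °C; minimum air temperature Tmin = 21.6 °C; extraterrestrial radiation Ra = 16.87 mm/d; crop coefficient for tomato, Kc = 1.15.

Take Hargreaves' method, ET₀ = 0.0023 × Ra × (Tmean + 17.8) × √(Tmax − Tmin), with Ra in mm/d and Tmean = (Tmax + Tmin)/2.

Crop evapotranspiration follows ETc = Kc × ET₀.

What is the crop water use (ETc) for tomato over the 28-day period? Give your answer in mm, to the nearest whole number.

Tmean = (30.6 + 21.6)/2 = 26.10 °C
ET₀ = 0.0023 × 16.87 × (26.10 + 17.8) × √9.0 = 0.0023 × 16.87 × 43.90 × 3.0000 = 5.1101 mm/d
ETc = Kc × ET₀ = 1.15 × 5.1101 = 5.8766 mm/d
Over 28 days: 5.8766 × 28 = 164.545 mm

165 mm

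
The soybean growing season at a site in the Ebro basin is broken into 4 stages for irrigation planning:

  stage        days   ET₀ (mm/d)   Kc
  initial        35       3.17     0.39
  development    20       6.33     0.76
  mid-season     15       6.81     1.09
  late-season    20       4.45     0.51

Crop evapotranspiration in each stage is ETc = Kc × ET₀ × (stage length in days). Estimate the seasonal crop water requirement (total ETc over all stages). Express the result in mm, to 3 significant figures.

initial: 0.39 × 3.17 × 35 = 43.27 mm
development: 0.76 × 6.33 × 20 = 96.22 mm
mid-season: 1.09 × 6.81 × 15 = 111.34 mm
late-season: 0.51 × 4.45 × 20 = 45.39 mm
Seasonal total = 296.22 mm

296 mm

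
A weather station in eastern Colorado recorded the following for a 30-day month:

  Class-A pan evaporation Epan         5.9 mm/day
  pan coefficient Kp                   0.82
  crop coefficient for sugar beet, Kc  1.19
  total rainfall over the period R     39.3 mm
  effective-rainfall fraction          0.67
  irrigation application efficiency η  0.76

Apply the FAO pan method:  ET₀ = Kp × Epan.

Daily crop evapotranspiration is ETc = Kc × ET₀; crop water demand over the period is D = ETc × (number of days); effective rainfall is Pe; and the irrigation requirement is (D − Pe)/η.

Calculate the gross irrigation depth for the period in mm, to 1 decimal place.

192.6 mm

ET₀ = 0.82 × 5.9 = 4.8380 mm/d
ETc = Kc × ET₀ = 1.19 × 4.8380 = 5.7572 mm/d
Crop demand D = ETc × 30 d = 5.7572 × 30 = 172.716 mm
Pe = 0.67 × 39.3 = 26.331 mm
D − Pe = 172.716 − 26.331 = 146.385 mm
Gross irrigation = 146.385 / 0.76 = 192.612 mm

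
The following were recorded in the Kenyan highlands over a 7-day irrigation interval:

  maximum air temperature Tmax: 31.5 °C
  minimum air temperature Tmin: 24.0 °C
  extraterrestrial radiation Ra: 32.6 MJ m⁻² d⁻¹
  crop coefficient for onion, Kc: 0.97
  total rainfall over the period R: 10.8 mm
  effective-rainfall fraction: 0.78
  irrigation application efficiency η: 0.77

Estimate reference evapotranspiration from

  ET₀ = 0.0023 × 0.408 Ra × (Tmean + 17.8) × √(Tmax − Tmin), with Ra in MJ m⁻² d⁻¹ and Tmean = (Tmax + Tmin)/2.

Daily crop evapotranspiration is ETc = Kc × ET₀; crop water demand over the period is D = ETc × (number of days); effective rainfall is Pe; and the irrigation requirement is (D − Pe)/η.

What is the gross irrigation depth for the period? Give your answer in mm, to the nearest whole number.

Tmean = (31.5 + 24.0)/2 = 27.75 °C
0.408 Ra = 0.408 × 32.6 = 13.3008 mm/d equivalent
ET₀ = 0.0023 × 13.3008 × (27.75 + 17.8) × √7.5 = 0.0023 × 13.3008 × 45.55 × 2.7386 = 3.8161 mm/d
ETc = Kc × ET₀ = 0.97 × 3.8161 = 3.7016 mm/d
Crop demand D = ETc × 7 d = 3.7016 × 7 = 25.911 mm
Pe = 0.78 × 10.8 = 8.424 mm
D − Pe = 25.911 − 8.424 = 17.487 mm
Gross irrigation = 17.487 / 0.77 = 22.710 mm

23 mm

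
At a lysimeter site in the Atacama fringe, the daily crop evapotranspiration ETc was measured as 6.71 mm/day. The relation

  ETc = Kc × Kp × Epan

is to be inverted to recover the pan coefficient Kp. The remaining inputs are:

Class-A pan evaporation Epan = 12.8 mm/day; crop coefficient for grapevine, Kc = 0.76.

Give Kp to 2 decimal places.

ETc = Kc × Kp × Epan  ⇒  Kp = ETc / (Kc × Epan)
Kp = 6.71 / (0.76 × 12.8) = 6.71 / 9.728 = 0.6898

0.69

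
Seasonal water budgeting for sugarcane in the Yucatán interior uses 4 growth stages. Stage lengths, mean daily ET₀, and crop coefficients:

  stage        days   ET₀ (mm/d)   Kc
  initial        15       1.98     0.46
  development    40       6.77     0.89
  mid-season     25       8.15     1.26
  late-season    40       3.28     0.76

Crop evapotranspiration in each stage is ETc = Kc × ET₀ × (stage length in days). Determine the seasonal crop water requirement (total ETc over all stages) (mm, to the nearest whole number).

initial: 0.46 × 1.98 × 15 = 13.66 mm
development: 0.89 × 6.77 × 40 = 241.01 mm
mid-season: 1.26 × 8.15 × 25 = 256.73 mm
late-season: 0.76 × 3.28 × 40 = 99.71 mm
Seasonal total = 611.11 mm

611 mm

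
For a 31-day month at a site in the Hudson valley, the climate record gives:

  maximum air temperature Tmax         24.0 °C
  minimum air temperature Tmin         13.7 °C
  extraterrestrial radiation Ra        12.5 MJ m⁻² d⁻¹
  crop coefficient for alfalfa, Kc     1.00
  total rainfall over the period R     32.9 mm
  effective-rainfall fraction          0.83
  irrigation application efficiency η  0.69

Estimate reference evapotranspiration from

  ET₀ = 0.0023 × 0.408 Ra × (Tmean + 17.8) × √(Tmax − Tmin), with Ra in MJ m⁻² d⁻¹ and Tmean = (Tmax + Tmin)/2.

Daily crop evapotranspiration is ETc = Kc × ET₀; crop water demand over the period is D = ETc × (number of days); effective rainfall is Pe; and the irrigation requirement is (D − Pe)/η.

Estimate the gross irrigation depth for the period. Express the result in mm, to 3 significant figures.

Tmean = (24.0 + 13.7)/2 = 18.85 °C
0.408 Ra = 0.408 × 12.5 = 5.1000 mm/d equivalent
ET₀ = 0.0023 × 5.1000 × (18.85 + 17.8) × √10.3 = 0.0023 × 5.1000 × 36.65 × 3.2094 = 1.3797 mm/d
ETc = Kc × ET₀ = 1.00 × 1.3797 = 1.3797 mm/d
Crop demand D = ETc × 31 d = 1.3797 × 31 = 42.771 mm
Pe = 0.83 × 32.9 = 27.307 mm
D − Pe = 42.771 − 27.307 = 15.464 mm
Gross irrigation = 15.464 / 0.69 = 22.412 mm

22.4 mm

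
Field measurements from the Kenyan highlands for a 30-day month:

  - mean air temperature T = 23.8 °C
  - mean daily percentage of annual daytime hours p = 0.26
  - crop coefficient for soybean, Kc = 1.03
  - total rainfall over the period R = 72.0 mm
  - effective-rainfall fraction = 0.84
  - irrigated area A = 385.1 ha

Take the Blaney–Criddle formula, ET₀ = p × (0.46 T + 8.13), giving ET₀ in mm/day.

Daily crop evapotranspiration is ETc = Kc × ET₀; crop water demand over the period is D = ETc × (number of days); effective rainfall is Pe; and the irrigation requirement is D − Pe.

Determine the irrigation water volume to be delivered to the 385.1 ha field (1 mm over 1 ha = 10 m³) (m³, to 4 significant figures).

ET₀ = 0.26 × (0.46 × 23.8 + 8.13) = 0.26 × 19.078 = 4.9603 mm/d
ETc = Kc × ET₀ = 1.03 × 4.9603 = 5.1091 mm/d
Crop demand D = ETc × 30 d = 5.1091 × 30 = 153.273 mm
Pe = 0.84 × 72.0 = 60.480 mm
D − Pe = 153.273 − 60.480 = 92.793 mm
Volume = 92.793 mm × 385.1 ha × 10 = 357345.8 m³

357300 m³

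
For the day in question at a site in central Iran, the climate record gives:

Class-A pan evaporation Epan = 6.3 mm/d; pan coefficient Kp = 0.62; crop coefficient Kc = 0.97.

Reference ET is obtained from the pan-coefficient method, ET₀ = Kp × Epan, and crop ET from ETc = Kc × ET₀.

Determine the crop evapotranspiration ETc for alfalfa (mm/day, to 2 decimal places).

3.79 mm/day

ET₀ = 0.62 × 6.3 = 3.9060 mm/d
ETc = Kc × ET₀ = 0.97 × 3.9060 = 3.7888 mm/d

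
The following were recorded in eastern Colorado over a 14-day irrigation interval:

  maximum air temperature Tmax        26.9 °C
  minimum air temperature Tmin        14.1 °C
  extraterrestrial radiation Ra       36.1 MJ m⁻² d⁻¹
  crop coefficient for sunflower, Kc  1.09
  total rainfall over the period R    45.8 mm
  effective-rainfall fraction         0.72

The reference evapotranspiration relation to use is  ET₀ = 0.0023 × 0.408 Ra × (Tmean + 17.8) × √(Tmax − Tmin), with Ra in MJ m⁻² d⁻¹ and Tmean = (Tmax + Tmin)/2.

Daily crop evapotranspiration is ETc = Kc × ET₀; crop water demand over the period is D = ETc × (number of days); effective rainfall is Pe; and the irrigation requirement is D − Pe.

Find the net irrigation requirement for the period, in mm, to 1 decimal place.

Tmean = (26.9 + 14.1)/2 = 20.50 °C
0.408 Ra = 0.408 × 36.1 = 14.7288 mm/d equivalent
ET₀ = 0.0023 × 14.7288 × (20.50 + 17.8) × √12.8 = 0.0023 × 14.7288 × 38.30 × 3.5777 = 4.6419 mm/d
ETc = Kc × ET₀ = 1.09 × 4.6419 = 5.0597 mm/d
Crop demand D = ETc × 14 d = 5.0597 × 14 = 70.836 mm
Pe = 0.72 × 45.8 = 32.976 mm
D − Pe = 70.836 − 32.976 = 37.860 mm

37.9 mm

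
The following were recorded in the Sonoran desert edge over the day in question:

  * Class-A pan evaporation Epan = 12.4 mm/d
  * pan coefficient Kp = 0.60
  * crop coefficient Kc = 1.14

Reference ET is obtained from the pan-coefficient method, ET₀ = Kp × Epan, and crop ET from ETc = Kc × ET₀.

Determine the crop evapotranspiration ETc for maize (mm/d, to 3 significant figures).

8.48 mm/d

ET₀ = 0.60 × 12.4 = 7.4400 mm/d
ETc = Kc × ET₀ = 1.14 × 7.4400 = 8.4816 mm/d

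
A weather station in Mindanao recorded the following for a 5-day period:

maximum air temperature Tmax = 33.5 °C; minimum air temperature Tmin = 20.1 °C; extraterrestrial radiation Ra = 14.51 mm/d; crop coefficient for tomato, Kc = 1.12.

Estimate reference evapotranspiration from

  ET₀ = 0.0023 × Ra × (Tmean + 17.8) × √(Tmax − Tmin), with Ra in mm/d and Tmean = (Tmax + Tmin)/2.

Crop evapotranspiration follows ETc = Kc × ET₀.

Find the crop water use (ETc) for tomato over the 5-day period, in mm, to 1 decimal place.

30.5 mm

Tmean = (33.5 + 20.1)/2 = 26.80 °C
ET₀ = 0.0023 × 14.51 × (26.80 + 17.8) × √13.4 = 0.0023 × 14.51 × 44.60 × 3.6606 = 5.4486 mm/d
ETc = Kc × ET₀ = 1.12 × 5.4486 = 6.1024 mm/d
Over 5 days: 6.1024 × 5 = 30.512 mm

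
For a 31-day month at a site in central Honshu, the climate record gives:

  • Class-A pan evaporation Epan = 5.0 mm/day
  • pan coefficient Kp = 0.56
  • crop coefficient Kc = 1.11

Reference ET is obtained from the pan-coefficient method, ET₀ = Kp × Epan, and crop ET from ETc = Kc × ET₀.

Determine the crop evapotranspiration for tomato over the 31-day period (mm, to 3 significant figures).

96.3 mm

ET₀ = 0.56 × 5.0 = 2.8000 mm/d
ETc = Kc × ET₀ = 1.11 × 2.8000 = 3.1080 mm/d
Over 31 days: 3.1080 × 31 = 96.348 mm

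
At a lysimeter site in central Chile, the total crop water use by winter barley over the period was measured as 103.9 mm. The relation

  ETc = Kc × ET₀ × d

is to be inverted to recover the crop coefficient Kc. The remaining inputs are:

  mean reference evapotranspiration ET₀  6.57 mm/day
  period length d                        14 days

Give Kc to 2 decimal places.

ETc = Kc × ET₀ × d  ⇒  Kc = ETc / (ET₀ × d)
Kc = 103.9 / (6.57 × 14) = 103.9 / 91.98 = 1.1296

1.13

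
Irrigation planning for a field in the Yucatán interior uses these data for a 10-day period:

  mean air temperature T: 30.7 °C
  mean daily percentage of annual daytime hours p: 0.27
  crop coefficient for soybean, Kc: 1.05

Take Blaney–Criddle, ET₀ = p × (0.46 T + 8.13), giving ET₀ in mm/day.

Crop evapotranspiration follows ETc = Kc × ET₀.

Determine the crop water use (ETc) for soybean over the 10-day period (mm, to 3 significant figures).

63.1 mm

ET₀ = 0.27 × (0.46 × 30.7 + 8.13) = 0.27 × 22.252 = 6.0080 mm/d
ETc = Kc × ET₀ = 1.05 × 6.0080 = 6.3084 mm/d
Over 10 days: 6.3084 × 10 = 63.084 mm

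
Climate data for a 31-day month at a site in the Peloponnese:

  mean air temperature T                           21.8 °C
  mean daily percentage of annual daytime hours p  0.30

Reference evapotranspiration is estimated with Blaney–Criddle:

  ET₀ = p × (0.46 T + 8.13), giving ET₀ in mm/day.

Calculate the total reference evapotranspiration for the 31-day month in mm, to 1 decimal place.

ET₀ = 0.30 × (0.46 × 21.8 + 8.13) = 0.30 × 18.158 = 5.4474 mm/d
Monthly total = 5.4474 × 31 = 168.869 mm

168.9 mm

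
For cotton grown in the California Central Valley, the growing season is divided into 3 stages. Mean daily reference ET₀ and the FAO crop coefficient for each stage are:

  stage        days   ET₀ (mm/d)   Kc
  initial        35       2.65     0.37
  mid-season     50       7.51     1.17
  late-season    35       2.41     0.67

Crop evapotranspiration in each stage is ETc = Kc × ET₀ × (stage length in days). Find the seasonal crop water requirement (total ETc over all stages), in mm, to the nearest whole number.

initial: 0.37 × 2.65 × 35 = 34.32 mm
mid-season: 1.17 × 7.51 × 50 = 439.34 mm
late-season: 0.67 × 2.41 × 35 = 56.51 mm
Seasonal total = 530.17 mm

530 mm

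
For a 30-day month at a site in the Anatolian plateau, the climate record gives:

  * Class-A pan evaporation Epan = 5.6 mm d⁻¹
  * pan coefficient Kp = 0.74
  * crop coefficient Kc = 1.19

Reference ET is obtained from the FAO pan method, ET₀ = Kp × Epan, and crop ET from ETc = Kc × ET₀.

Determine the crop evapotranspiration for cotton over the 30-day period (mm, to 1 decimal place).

ET₀ = 0.74 × 5.6 = 4.1440 mm/d
ETc = Kc × ET₀ = 1.19 × 4.1440 = 4.9314 mm/d
Over 30 days: 4.9314 × 30 = 147.942 mm

147.9 mm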